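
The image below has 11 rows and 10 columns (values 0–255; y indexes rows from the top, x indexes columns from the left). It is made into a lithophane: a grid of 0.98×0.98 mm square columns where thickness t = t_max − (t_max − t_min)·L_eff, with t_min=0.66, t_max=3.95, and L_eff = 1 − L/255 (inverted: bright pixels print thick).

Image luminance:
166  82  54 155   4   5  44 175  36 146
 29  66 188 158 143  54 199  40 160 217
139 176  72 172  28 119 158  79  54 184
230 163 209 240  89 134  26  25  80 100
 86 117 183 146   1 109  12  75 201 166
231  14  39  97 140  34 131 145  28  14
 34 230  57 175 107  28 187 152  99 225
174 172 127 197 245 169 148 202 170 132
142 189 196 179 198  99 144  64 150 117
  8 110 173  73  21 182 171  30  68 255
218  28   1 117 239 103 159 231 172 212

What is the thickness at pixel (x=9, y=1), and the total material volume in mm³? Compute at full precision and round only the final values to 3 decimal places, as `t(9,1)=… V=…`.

t(9,1)=3.460 V=238.813

span = t_max - t_min = 3.95 - 0.66 = 3.290
L(9,1) = 217, L_eff = 1 - 217/255 = 0.149020 (inverted)
t(9,1) = 3.95 - 3.290·0.149020 = 3.460
Σt over all 11·10 pixels = 3170417/12750 ≈ 248.6601569
V = pitch²·Σt = 0.98²·3170417/12750 = 238.813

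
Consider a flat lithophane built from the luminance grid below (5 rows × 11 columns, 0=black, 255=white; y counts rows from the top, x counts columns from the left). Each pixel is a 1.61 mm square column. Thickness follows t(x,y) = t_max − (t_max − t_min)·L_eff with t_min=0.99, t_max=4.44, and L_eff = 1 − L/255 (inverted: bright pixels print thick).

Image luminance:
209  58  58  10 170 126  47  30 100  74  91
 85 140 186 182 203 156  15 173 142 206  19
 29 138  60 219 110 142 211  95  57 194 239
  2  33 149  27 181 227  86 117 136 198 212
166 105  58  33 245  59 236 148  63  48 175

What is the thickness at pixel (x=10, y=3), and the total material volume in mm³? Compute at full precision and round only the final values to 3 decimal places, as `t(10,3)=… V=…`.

span = t_max - t_min = 4.44 - 0.99 = 3.450
L(10,3) = 212, L_eff = 1 - 212/255 = 0.168627 (inverted)
t(10,3) = 4.44 - 3.450·0.168627 = 3.858
Σt over all 5·11 pixels = 246159/1700 ≈ 144.7994118
V = pitch²·Σt = 1.61²·246159/1700 = 375.335

t(10,3)=3.858 V=375.335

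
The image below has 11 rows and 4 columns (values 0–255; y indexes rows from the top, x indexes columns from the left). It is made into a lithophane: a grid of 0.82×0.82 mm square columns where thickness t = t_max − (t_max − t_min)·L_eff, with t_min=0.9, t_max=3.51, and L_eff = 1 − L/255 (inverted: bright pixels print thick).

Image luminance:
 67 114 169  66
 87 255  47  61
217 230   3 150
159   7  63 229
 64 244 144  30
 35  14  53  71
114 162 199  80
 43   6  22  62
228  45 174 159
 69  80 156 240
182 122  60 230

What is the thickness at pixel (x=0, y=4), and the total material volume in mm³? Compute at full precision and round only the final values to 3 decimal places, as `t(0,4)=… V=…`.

t(0,4)=1.555 V=61.121

span = t_max - t_min = 3.51 - 0.9 = 2.610
L(0,4) = 64, L_eff = 1 - 64/255 = 0.749020 (inverted)
t(0,4) = 3.51 - 2.610·0.749020 = 1.555
Σt over all 11·4 pixels = 193161/2125 ≈ 90.8992941
V = pitch²·Σt = 0.82²·193161/2125 = 61.121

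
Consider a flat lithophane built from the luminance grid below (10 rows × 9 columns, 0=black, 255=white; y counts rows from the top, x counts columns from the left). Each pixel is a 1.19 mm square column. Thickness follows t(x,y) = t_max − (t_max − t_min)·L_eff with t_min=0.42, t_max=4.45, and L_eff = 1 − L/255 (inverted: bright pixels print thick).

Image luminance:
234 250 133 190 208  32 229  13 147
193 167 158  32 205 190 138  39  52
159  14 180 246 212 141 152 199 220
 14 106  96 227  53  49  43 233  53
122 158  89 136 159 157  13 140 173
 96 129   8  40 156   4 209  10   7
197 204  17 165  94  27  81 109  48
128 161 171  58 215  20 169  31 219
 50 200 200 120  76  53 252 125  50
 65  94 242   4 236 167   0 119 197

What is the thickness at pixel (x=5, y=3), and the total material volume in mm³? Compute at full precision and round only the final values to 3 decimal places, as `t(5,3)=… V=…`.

t(5,3)=1.194 V=303.669

span = t_max - t_min = 4.45 - 0.42 = 4.030
L(5,3) = 49, L_eff = 1 - 49/255 = 0.807843 (inverted)
t(5,3) = 4.45 - 4.030·0.807843 = 1.194
Σt over all 10·9 pixels = 5468231/25500 ≈ 214.4404314
V = pitch²·Σt = 1.19²·5468231/25500 = 303.669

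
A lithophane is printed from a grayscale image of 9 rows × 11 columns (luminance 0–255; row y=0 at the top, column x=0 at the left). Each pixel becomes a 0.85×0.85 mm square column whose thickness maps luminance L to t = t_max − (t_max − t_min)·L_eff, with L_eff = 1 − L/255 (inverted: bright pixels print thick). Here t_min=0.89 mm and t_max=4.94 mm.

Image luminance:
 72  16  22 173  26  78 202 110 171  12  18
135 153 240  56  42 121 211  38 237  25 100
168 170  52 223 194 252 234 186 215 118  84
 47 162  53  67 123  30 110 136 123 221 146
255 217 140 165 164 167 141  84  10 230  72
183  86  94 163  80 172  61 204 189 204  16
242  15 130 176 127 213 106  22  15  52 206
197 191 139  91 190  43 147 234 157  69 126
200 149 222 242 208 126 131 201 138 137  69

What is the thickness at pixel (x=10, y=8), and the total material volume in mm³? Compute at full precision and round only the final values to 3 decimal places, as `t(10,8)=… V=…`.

span = t_max - t_min = 4.94 - 0.89 = 4.050
L(10,8) = 69, L_eff = 1 - 69/255 = 0.729412 (inverted)
t(10,8) = 4.94 - 4.050·0.729412 = 1.986
Σt over all 9·11 pixels = 505647/1700 ≈ 297.4394118
V = pitch²·Σt = 0.85²·505647/1700 = 214.900

t(10,8)=1.986 V=214.900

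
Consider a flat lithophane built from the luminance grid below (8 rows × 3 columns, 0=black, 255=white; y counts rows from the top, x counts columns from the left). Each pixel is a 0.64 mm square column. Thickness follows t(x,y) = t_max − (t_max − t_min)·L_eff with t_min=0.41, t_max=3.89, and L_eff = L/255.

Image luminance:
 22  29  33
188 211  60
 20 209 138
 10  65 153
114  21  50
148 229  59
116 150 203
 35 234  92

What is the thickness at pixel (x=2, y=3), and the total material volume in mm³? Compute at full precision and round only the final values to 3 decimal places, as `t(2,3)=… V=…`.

span = t_max - t_min = 3.89 - 0.41 = 3.480
L(2,3) = 153, L_eff = 153/255 = 0.600000
t(2,3) = 3.89 - 3.480·0.600000 = 1.802
Σt over all 8·3 pixels = 123309/2125 ≈ 58.0277647
V = pitch²·Σt = 0.64²·123309/2125 = 23.768

t(2,3)=1.802 V=23.768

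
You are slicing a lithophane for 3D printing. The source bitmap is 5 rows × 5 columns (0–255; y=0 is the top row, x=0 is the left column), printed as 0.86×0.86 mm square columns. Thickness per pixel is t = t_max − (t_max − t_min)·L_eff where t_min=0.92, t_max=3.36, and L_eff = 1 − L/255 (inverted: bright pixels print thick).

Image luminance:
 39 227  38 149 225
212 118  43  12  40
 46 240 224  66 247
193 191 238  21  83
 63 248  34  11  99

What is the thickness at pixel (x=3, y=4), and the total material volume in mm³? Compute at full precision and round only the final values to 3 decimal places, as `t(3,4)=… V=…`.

t(3,4)=1.025 V=38.999

span = t_max - t_min = 3.36 - 0.92 = 2.440
L(3,4) = 11, L_eff = 1 - 11/255 = 0.956863 (inverted)
t(3,4) = 3.36 - 2.440·0.956863 = 1.025
Σt over all 5·5 pixels = 336152/6375 ≈ 52.7297255
V = pitch²·Σt = 0.86²·336152/6375 = 38.999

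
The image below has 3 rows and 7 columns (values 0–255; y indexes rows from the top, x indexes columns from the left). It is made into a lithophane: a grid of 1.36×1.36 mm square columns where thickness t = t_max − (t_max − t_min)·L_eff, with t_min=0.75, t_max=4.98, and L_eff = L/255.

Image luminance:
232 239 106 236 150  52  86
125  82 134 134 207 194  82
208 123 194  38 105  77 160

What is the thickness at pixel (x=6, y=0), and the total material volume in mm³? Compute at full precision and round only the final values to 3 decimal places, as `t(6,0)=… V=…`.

t(6,0)=3.553 V=102.491

span = t_max - t_min = 4.98 - 0.75 = 4.230
L(6,0) = 86, L_eff = 86/255 = 0.337255
t(6,0) = 4.98 - 4.230·0.337255 = 3.553
Σt over all 3·7 pixels = 235503/4250 ≈ 55.4124706
V = pitch²·Σt = 1.36²·235503/4250 = 102.491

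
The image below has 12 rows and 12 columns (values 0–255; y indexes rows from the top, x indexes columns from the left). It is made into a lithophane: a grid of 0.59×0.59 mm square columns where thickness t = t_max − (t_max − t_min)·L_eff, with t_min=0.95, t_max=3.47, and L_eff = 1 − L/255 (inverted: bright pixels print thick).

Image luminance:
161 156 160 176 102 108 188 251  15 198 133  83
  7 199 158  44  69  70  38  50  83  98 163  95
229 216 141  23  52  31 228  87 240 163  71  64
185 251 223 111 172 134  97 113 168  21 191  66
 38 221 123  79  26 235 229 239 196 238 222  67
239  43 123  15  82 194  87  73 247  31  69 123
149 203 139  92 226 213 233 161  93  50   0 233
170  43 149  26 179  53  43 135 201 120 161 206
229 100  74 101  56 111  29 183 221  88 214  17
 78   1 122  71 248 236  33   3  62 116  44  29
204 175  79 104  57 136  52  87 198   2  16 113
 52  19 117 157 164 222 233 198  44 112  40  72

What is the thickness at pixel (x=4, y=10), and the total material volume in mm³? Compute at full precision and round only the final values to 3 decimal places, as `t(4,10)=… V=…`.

t(4,10)=1.513 V=108.571

span = t_max - t_min = 3.47 - 0.95 = 2.520
L(4,10) = 57, L_eff = 1 - 57/255 = 0.776471 (inverted)
t(4,10) = 3.47 - 2.520·0.776471 = 1.513
Σt over all 12·12 pixels = 662778/2125 ≈ 311.8955294
V = pitch²·Σt = 0.59²·662778/2125 = 108.571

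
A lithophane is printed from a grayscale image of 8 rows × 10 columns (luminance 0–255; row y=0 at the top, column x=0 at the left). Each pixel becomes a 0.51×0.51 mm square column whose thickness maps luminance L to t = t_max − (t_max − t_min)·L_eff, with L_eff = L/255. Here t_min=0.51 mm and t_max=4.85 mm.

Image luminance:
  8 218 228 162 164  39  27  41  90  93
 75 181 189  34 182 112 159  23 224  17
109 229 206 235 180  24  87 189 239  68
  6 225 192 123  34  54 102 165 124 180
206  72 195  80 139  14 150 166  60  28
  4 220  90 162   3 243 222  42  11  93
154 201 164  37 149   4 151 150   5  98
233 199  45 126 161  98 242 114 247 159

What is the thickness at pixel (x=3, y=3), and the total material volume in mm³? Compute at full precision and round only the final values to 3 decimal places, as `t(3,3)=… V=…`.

t(3,3)=2.757 V=56.766

span = t_max - t_min = 4.85 - 0.51 = 4.340
L(3,3) = 123, L_eff = 123/255 = 0.482353
t(3,3) = 4.85 - 4.340·0.482353 = 2.757
Σt over all 8·10 pixels = 1391321/6375 ≈ 218.2464314
V = pitch²·Σt = 0.51²·1391321/6375 = 56.766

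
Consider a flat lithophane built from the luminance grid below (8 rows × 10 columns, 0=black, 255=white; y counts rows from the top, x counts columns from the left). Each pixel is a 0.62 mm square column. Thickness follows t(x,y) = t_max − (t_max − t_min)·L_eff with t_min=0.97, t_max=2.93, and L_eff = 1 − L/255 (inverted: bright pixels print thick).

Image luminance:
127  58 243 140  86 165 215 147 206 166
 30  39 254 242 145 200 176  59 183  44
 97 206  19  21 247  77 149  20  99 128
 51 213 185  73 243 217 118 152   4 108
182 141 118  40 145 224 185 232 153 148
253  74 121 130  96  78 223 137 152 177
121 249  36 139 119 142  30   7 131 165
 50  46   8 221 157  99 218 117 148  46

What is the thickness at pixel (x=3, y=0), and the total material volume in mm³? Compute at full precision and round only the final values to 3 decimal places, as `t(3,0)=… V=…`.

span = t_max - t_min = 2.93 - 0.97 = 1.960
L(3,0) = 140, L_eff = 1 - 140/255 = 0.450980 (inverted)
t(3,0) = 2.93 - 1.960·0.450980 = 2.046
Σt over all 8·10 pixels = 202918/1275 ≈ 159.1513725
V = pitch²·Σt = 0.62²·202918/1275 = 61.178

t(3,0)=2.046 V=61.178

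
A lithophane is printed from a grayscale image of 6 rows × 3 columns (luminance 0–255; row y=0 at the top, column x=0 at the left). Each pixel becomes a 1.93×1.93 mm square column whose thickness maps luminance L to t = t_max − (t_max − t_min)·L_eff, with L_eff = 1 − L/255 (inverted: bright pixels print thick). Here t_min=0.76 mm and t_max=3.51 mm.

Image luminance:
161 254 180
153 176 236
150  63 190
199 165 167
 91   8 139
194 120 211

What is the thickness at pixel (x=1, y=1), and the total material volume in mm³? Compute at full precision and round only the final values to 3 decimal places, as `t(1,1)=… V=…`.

span = t_max - t_min = 3.51 - 0.76 = 2.750
L(1,1) = 176, L_eff = 1 - 176/255 = 0.309804 (inverted)
t(1,1) = 3.51 - 2.750·0.309804 = 2.658
Σt over all 6·3 pixels = 226903/5100 ≈ 44.4907843
V = pitch²·Σt = 1.93²·226903/5100 = 165.724

t(1,1)=2.658 V=165.724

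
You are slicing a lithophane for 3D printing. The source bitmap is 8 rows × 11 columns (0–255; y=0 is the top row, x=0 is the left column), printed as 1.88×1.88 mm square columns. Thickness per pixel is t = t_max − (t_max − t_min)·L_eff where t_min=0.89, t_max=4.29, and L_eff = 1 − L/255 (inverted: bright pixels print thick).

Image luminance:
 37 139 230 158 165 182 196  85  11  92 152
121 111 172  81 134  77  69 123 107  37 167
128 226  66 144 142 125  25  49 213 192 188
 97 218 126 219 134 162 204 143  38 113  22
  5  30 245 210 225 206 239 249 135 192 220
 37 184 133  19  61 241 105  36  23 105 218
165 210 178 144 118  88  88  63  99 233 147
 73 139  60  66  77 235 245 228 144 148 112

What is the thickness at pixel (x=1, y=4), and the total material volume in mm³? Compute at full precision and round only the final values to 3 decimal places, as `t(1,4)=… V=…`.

t(1,4)=1.290 V=832.799

span = t_max - t_min = 4.29 - 0.89 = 3.400
L(1,4) = 30, L_eff = 1 - 30/255 = 0.882353 (inverted)
t(1,4) = 4.29 - 3.400·0.882353 = 1.290
Σt over all 8·11 pixels = 17672/75 ≈ 235.6266667
V = pitch²·Σt = 1.88²·17672/75 = 832.799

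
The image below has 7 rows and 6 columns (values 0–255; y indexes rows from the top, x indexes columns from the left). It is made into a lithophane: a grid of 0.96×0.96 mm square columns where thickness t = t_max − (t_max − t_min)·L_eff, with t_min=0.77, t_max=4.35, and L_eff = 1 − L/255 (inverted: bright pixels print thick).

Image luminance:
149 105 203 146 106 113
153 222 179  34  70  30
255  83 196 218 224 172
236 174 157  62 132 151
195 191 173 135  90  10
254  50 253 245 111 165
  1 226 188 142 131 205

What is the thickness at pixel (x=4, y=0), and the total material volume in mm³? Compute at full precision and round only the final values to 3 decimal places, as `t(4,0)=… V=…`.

span = t_max - t_min = 4.35 - 0.77 = 3.580
L(4,0) = 106, L_eff = 1 - 106/255 = 0.584314 (inverted)
t(4,0) = 4.35 - 3.580·0.584314 = 2.258
Σt over all 7·6 pixels = 30926/255 ≈ 121.2784314
V = pitch²·Σt = 0.96²·30926/255 = 111.770

t(4,0)=2.258 V=111.770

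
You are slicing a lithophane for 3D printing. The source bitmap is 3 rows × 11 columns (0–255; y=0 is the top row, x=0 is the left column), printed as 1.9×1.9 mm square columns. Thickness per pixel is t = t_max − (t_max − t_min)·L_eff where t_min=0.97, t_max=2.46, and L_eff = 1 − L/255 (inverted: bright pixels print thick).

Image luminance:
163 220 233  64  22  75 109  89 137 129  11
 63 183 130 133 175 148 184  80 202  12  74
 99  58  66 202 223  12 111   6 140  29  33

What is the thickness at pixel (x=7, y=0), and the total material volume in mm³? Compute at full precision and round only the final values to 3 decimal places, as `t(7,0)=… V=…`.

span = t_max - t_min = 2.46 - 0.97 = 1.490
L(7,0) = 89, L_eff = 1 - 89/255 = 0.650980 (inverted)
t(7,0) = 2.46 - 1.490·0.650980 = 1.490
Σt over all 3·11 pixels = 45163/850 ≈ 53.1329412
V = pitch²·Σt = 1.9²·45163/850 = 191.810

t(7,0)=1.490 V=191.810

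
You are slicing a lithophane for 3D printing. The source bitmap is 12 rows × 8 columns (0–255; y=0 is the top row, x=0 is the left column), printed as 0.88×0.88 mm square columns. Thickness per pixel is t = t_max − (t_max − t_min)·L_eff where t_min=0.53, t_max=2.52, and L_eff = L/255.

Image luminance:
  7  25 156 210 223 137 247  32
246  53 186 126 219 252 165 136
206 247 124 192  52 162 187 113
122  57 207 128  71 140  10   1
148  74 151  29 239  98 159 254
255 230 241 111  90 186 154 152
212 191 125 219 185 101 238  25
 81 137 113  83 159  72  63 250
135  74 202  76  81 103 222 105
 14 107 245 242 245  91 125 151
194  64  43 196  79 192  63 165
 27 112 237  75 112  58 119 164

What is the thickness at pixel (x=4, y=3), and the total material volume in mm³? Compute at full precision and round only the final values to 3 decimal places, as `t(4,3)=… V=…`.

span = t_max - t_min = 2.52 - 0.53 = 1.990
L(4,3) = 71, L_eff = 71/255 = 0.278431
t(4,3) = 2.52 - 1.990·0.278431 = 1.966
Σt over all 12·8 pixels = 1752971/12750 ≈ 137.4879216
V = pitch²·Σt = 0.88²·1752971/12750 = 106.471

t(4,3)=1.966 V=106.471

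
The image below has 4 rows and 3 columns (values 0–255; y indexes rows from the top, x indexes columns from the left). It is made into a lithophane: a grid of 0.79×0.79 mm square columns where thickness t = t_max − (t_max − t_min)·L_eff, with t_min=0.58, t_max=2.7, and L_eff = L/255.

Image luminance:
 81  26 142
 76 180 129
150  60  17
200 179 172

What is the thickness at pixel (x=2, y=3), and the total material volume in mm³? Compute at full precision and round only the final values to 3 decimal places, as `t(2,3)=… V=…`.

span = t_max - t_min = 2.7 - 0.58 = 2.120
L(2,3) = 172, L_eff = 172/255 = 0.674510
t(2,3) = 2.7 - 2.120·0.674510 = 1.270
Σt over all 4·3 pixels = 131714/6375 ≈ 20.6610196
V = pitch²·Σt = 0.79²·131714/6375 = 12.895

t(2,3)=1.270 V=12.895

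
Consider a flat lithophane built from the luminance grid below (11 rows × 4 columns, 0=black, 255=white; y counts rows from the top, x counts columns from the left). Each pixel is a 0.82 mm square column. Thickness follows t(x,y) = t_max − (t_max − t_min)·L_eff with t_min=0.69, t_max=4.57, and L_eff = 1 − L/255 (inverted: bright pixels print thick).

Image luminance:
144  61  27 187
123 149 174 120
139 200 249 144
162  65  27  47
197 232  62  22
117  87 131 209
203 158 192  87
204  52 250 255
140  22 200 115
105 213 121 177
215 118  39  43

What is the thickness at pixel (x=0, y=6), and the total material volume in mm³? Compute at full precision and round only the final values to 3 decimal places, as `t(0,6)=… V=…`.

t(0,6)=3.779 V=81.637

span = t_max - t_min = 4.57 - 0.69 = 3.880
L(0,6) = 203, L_eff = 1 - 203/255 = 0.203922 (inverted)
t(0,6) = 4.57 - 3.880·0.203922 = 3.779
Σt over all 11·4 pixels = 45529/375 ≈ 121.4106667
V = pitch²·Σt = 0.82²·45529/375 = 81.637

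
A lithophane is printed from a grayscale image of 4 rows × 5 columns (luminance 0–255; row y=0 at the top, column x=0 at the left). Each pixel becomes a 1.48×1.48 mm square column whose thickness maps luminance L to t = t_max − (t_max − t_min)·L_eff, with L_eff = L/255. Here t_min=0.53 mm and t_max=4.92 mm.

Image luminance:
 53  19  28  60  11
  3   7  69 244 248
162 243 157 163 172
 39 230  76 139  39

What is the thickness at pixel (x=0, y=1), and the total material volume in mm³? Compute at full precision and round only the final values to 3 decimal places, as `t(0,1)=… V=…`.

span = t_max - t_min = 4.92 - 0.53 = 4.390
L(0,1) = 3, L_eff = 3/255 = 0.011765
t(0,1) = 4.92 - 4.390·0.011765 = 4.868
Σt over all 4·5 pixels = 780041/12750 ≈ 61.1796863
V = pitch²·Σt = 1.48²·780041/12750 = 134.008

t(0,1)=4.868 V=134.008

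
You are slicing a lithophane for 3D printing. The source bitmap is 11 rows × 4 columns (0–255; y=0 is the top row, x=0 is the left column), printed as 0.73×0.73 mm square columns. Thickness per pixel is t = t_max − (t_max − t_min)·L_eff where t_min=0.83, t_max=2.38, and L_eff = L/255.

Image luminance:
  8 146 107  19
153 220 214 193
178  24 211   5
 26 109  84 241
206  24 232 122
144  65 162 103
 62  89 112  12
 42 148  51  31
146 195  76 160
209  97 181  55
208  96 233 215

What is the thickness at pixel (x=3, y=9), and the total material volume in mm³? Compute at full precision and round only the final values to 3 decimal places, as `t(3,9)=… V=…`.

t(3,9)=2.046 V=38.268

span = t_max - t_min = 2.38 - 0.83 = 1.550
L(3,9) = 55, L_eff = 55/255 = 0.215686
t(3,9) = 2.38 - 1.550·0.215686 = 2.046
Σt over all 11·4 pixels = 183119/2550 ≈ 71.8113725
V = pitch²·Σt = 0.73²·183119/2550 = 38.268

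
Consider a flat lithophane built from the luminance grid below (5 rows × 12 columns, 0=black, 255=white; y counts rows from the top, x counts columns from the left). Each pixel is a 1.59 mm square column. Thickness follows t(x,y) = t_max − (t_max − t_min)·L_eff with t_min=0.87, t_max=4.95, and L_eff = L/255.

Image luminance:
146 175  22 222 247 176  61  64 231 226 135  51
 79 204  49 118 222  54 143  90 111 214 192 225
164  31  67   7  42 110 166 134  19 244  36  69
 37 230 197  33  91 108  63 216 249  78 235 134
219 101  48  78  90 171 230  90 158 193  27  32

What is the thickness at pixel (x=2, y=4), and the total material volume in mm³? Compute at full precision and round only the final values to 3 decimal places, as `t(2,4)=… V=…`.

t(2,4)=4.182 V=441.244

span = t_max - t_min = 4.95 - 0.87 = 4.080
L(2,4) = 48, L_eff = 48/255 = 0.188235
t(2,4) = 4.95 - 4.080·0.188235 = 4.182
Σt over all 5·12 pixels = 174.536
V = pitch²·Σt = 1.59²·174.536 = 441.244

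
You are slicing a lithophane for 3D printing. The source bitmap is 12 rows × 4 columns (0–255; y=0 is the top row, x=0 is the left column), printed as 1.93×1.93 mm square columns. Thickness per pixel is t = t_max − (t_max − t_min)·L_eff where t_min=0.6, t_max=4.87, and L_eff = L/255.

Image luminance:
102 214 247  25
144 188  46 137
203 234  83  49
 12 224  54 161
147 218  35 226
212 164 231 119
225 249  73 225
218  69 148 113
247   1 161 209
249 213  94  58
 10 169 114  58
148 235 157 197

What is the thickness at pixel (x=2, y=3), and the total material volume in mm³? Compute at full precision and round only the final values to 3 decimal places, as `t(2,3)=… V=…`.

t(2,3)=3.966 V=426.943

span = t_max - t_min = 4.87 - 0.6 = 4.270
L(2,3) = 54, L_eff = 54/255 = 0.211765
t(2,3) = 4.87 - 4.270·0.211765 = 3.966
Σt over all 12·4 pixels = 116911/1020 ≈ 114.6186275
V = pitch²·Σt = 1.93²·116911/1020 = 426.943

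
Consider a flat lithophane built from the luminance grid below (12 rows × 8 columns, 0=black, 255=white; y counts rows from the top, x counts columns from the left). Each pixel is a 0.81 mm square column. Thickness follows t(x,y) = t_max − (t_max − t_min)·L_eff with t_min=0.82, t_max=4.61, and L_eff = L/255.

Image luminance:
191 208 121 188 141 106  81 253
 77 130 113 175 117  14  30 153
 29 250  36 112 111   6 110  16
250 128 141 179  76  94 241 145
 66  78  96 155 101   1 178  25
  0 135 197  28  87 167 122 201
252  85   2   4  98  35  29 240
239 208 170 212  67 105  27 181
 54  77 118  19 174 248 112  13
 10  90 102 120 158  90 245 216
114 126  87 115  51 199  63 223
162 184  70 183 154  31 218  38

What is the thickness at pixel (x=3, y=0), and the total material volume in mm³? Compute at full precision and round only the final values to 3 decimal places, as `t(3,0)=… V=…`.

span = t_max - t_min = 4.61 - 0.82 = 3.790
L(3,0) = 188, L_eff = 188/255 = 0.737255
t(3,0) = 4.61 - 3.790·0.737255 = 1.816
Σt over all 12·8 pixels = 6935497/25500 ≈ 271.9802745
V = pitch²·Σt = 0.81²·6935497/25500 = 178.446

t(3,0)=1.816 V=178.446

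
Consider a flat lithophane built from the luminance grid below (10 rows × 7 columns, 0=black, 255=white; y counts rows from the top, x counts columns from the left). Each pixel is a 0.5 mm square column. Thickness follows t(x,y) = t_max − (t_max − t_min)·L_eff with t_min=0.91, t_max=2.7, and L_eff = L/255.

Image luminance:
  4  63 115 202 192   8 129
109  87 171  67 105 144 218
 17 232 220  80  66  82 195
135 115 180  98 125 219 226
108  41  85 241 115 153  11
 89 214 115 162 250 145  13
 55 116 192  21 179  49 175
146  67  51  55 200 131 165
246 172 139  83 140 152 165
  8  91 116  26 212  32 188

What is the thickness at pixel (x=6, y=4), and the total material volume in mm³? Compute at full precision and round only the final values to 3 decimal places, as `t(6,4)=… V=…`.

span = t_max - t_min = 2.7 - 0.91 = 1.790
L(6,4) = 11, L_eff = 11/255 = 0.043137
t(6,4) = 2.7 - 1.790·0.043137 = 2.623
Σt over all 10·7 pixels = 543163/4250 ≈ 127.8030588
V = pitch²·Σt = 0.5²·543163/4250 = 31.951

t(6,4)=2.623 V=31.951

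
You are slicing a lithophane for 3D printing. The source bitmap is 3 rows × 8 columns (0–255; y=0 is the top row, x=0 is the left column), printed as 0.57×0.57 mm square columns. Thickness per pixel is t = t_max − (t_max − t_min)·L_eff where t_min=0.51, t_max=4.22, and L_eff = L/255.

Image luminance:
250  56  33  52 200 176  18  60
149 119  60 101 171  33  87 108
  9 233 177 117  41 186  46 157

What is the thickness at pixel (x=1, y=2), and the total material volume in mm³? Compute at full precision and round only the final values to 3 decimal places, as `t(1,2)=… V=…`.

span = t_max - t_min = 4.22 - 0.51 = 3.710
L(1,2) = 233, L_eff = 233/255 = 0.913725
t(1,2) = 4.22 - 3.710·0.913725 = 0.830
Σt over all 3·8 pixels = 1603571/25500 ≈ 62.8851373
V = pitch²·Σt = 0.57²·1603571/25500 = 20.431

t(1,2)=0.830 V=20.431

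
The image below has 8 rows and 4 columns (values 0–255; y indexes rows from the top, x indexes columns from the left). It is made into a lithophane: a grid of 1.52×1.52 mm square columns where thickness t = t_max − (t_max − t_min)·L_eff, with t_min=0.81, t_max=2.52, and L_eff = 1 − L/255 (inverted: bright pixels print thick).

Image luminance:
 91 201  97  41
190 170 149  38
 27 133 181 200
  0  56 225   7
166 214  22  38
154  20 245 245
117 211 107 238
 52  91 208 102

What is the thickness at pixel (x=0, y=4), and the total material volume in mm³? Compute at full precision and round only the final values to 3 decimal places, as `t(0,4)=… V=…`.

t(0,4)=1.923 V=122.416

span = t_max - t_min = 2.52 - 0.81 = 1.710
L(0,4) = 166, L_eff = 1 - 166/255 = 0.349020 (inverted)
t(0,4) = 2.52 - 1.710·0.349020 = 1.923
Σt over all 8·4 pixels = 112593/2125 ≈ 52.9849412
V = pitch²·Σt = 1.52²·112593/2125 = 122.416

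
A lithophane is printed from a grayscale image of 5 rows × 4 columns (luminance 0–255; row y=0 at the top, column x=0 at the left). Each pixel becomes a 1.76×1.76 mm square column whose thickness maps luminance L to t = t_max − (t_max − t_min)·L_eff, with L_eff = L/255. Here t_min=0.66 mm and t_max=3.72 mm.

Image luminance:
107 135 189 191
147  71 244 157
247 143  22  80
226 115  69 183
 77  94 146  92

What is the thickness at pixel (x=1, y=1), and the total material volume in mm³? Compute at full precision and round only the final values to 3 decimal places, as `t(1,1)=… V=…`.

span = t_max - t_min = 3.72 - 0.66 = 3.060
L(1,1) = 71, L_eff = 71/255 = 0.278431
t(1,1) = 3.72 - 3.060·0.278431 = 2.868
Σt over all 5·4 pixels = 41.58
V = pitch²·Σt = 1.76²·41.58 = 128.798

t(1,1)=2.868 V=128.798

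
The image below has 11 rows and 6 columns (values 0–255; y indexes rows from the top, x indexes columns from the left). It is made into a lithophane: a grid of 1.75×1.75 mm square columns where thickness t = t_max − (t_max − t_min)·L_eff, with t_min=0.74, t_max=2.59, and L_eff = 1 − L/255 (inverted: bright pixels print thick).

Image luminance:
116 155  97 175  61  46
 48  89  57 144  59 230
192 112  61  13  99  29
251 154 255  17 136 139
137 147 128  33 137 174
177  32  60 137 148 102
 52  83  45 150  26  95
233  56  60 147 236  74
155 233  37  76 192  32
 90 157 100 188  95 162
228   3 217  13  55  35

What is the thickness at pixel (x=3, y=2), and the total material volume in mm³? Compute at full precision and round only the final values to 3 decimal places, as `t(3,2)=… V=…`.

t(3,2)=0.834 V=315.586

span = t_max - t_min = 2.59 - 0.74 = 1.850
L(3,2) = 13, L_eff = 1 - 13/255 = 0.949020 (inverted)
t(3,2) = 2.59 - 1.850·0.949020 = 0.834
Σt over all 11·6 pixels = 131387/1275 ≈ 103.0486275
V = pitch²·Σt = 1.75²·131387/1275 = 315.586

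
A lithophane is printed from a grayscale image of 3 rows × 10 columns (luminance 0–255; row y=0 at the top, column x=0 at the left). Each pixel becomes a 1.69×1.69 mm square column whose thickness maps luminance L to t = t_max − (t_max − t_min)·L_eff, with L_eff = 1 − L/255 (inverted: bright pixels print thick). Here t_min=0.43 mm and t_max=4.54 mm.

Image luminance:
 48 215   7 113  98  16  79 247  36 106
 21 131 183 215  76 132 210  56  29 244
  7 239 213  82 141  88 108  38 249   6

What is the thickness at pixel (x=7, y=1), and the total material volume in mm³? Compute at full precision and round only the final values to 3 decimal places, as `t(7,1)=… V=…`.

span = t_max - t_min = 4.54 - 0.43 = 4.110
L(7,1) = 56, L_eff = 1 - 56/255 = 0.780392 (inverted)
t(7,1) = 4.54 - 4.110·0.780392 = 1.333
Σt over all 3·10 pixels = 579971/8500 ≈ 68.2318824
V = pitch²·Σt = 1.69²·579971/8500 = 194.877

t(7,1)=1.333 V=194.877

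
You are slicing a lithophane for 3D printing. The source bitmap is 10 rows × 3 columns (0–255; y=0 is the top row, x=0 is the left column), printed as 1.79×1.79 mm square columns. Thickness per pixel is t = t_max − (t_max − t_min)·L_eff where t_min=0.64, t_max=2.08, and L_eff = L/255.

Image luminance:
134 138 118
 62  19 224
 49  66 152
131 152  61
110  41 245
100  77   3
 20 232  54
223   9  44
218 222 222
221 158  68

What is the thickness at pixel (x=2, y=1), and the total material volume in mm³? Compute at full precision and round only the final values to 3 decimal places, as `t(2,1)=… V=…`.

t(2,1)=0.815 V=135.287

span = t_max - t_min = 2.08 - 0.64 = 1.440
L(2,1) = 224, L_eff = 224/255 = 0.878431
t(2,1) = 2.08 - 1.440·0.878431 = 0.815
Σt over all 10·3 pixels = 89724/2125 ≈ 42.2230588
V = pitch²·Σt = 1.79²·89724/2125 = 135.287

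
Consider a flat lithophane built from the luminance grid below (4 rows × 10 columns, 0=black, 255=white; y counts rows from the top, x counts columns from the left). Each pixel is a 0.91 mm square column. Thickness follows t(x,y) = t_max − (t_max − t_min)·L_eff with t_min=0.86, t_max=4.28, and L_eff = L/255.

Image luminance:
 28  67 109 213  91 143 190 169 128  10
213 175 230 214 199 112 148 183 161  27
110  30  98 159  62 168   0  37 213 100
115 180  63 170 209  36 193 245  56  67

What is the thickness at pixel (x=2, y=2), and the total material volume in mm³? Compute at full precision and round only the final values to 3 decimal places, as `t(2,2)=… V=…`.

t(2,2)=2.966 V=84.895

span = t_max - t_min = 4.28 - 0.86 = 3.420
L(2,2) = 98, L_eff = 98/255 = 0.384314
t(2,2) = 4.28 - 3.420·0.384314 = 2.966
Σt over all 4·10 pixels = 435703/4250 ≈ 102.5183529
V = pitch²·Σt = 0.91²·435703/4250 = 84.895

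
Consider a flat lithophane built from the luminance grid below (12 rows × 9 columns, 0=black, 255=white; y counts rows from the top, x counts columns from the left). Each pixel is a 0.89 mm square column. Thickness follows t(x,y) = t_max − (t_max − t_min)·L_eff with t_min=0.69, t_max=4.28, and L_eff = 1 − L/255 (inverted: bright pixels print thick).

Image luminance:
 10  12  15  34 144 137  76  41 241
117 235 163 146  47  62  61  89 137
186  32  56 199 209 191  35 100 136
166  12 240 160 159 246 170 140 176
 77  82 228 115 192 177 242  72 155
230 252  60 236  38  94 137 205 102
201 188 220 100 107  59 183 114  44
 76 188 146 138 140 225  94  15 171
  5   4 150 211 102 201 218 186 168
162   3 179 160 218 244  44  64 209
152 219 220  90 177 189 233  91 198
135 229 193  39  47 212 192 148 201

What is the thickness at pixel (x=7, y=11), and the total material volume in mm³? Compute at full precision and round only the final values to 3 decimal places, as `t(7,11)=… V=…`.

span = t_max - t_min = 4.28 - 0.69 = 3.590
L(7,11) = 148, L_eff = 1 - 148/255 = 0.419608 (inverted)
t(7,11) = 4.28 - 3.590·0.419608 = 2.774
Σt over all 12·9 pixels = 606387/2125 ≈ 285.3585882
V = pitch²·Σt = 0.89²·606387/2125 = 226.033

t(7,11)=2.774 V=226.033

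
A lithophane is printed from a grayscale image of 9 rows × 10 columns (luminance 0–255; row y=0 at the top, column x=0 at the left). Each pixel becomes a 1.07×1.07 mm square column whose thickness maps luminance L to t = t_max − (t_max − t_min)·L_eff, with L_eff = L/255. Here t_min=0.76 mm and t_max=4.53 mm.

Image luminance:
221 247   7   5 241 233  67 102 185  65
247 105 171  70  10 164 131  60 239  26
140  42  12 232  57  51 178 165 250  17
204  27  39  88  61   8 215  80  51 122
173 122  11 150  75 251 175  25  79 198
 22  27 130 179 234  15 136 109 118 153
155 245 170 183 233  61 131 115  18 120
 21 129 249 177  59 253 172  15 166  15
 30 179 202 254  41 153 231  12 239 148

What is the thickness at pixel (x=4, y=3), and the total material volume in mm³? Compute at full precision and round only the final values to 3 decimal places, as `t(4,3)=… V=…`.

t(4,3)=3.628 V=277.317

span = t_max - t_min = 4.53 - 0.76 = 3.770
L(4,3) = 61, L_eff = 61/255 = 0.239216
t(4,3) = 4.53 - 3.770·0.239216 = 3.628
Σt over all 9·10 pixels = 2058863/8500 ≈ 242.2191765
V = pitch²·Σt = 1.07²·2058863/8500 = 277.317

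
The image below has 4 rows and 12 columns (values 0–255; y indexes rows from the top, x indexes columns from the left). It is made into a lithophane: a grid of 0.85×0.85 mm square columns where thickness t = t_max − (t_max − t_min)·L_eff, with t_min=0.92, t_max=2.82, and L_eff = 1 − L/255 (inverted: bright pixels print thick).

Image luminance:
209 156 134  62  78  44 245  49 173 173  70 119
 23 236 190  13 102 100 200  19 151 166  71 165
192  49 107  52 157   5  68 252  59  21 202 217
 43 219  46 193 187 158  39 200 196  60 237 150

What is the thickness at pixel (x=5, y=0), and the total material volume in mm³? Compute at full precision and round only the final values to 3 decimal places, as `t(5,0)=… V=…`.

span = t_max - t_min = 2.82 - 0.92 = 1.900
L(5,0) = 44, L_eff = 1 - 44/255 = 0.827451 (inverted)
t(5,0) = 2.82 - 1.900·0.827451 = 1.248
Σt over all 4·12 pixels = 75897/850 ≈ 89.2905882
V = pitch²·Σt = 0.85²·75897/850 = 64.512

t(5,0)=1.248 V=64.512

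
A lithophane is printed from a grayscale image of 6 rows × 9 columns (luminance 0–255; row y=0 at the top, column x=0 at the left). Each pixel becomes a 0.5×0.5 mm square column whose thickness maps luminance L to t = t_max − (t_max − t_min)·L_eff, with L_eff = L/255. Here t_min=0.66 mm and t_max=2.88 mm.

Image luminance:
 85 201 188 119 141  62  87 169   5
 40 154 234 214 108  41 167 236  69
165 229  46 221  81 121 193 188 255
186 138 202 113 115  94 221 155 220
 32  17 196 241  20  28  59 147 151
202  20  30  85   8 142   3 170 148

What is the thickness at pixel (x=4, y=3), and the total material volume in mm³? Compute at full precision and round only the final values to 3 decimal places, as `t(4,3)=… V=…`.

span = t_max - t_min = 2.88 - 0.66 = 2.220
L(4,3) = 115, L_eff = 115/255 = 0.450980
t(4,3) = 2.88 - 2.220·0.450980 = 1.879
Σt over all 6·9 pixels = 201683/2125 ≈ 94.9096471
V = pitch²·Σt = 0.5²·201683/2125 = 23.727

t(4,3)=1.879 V=23.727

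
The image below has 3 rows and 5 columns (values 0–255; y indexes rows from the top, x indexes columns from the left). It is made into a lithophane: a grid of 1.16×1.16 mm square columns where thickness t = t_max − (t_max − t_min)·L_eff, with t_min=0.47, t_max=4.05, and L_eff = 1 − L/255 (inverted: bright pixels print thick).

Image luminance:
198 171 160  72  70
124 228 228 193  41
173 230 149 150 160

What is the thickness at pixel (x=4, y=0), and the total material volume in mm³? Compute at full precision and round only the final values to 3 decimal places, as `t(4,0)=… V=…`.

span = t_max - t_min = 4.05 - 0.47 = 3.580
L(4,0) = 70, L_eff = 1 - 70/255 = 0.725490 (inverted)
t(4,0) = 4.05 - 3.580·0.725490 = 1.453
Σt over all 3·5 pixels = 1020001/25500 ≈ 40.0000392
V = pitch²·Σt = 1.16²·1020001/25500 = 53.824

t(4,0)=1.453 V=53.824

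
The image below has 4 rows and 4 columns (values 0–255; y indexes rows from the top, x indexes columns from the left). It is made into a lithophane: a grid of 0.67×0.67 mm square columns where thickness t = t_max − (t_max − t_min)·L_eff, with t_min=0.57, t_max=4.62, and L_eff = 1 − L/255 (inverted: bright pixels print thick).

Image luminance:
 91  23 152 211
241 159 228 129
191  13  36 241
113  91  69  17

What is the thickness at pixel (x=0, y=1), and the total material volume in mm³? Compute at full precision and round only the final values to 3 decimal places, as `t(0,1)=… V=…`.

span = t_max - t_min = 4.62 - 0.57 = 4.050
L(0,1) = 241, L_eff = 1 - 241/255 = 0.054902 (inverted)
t(0,1) = 4.62 - 4.050·0.054902 = 4.398
Σt over all 4·4 pixels = 69639/1700 ≈ 40.9641176
V = pitch²·Σt = 0.67²·69639/1700 = 18.389

t(0,1)=4.398 V=18.389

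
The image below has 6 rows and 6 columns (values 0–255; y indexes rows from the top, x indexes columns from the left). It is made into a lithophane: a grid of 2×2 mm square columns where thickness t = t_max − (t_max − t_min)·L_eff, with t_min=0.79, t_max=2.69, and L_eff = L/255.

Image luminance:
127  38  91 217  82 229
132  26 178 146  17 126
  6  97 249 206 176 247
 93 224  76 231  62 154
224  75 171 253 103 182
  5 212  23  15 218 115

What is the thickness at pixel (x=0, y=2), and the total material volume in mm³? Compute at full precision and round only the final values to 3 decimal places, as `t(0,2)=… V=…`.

span = t_max - t_min = 2.69 - 0.79 = 1.900
L(0,2) = 6, L_eff = 6/255 = 0.023529
t(0,2) = 2.69 - 1.900·0.023529 = 2.645
Σt over all 6·6 pixels = 77624/1275 ≈ 60.8815686
V = pitch²·Σt = 2²·77624/1275 = 243.526

t(0,2)=2.645 V=243.526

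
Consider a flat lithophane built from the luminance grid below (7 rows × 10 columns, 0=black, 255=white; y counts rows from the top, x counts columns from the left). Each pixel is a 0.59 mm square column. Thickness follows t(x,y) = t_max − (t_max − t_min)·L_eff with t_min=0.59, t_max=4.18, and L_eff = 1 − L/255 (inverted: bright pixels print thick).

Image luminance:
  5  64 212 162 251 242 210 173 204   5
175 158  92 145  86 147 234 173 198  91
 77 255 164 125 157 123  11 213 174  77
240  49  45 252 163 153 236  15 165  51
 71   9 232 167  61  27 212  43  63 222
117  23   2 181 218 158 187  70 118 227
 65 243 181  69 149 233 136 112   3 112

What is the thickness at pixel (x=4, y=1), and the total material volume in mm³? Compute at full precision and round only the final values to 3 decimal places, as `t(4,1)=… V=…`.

span = t_max - t_min = 4.18 - 0.59 = 3.590
L(4,1) = 86, L_eff = 1 - 86/255 = 0.662745 (inverted)
t(4,1) = 4.18 - 3.590·0.662745 = 1.801
Σt over all 7·10 pixels = 1485849/8500 ≈ 174.8057647
V = pitch²·Σt = 0.59²·1485849/8500 = 60.850

t(4,1)=1.801 V=60.850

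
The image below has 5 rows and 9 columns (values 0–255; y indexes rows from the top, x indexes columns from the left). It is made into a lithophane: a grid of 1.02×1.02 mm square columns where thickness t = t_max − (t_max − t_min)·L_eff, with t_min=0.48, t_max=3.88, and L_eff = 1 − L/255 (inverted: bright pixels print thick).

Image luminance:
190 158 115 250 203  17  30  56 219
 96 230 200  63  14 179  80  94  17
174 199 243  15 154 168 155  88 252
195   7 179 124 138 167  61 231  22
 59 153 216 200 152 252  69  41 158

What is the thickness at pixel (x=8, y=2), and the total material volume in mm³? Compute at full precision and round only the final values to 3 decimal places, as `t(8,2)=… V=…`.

t(8,2)=3.840 V=106.856

span = t_max - t_min = 3.88 - 0.48 = 3.400
L(8,2) = 252, L_eff = 1 - 252/255 = 0.011765 (inverted)
t(8,2) = 3.88 - 3.400·0.011765 = 3.840
Σt over all 5·9 pixels = 7703/75 ≈ 102.7066667
V = pitch²·Σt = 1.02²·7703/75 = 106.856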